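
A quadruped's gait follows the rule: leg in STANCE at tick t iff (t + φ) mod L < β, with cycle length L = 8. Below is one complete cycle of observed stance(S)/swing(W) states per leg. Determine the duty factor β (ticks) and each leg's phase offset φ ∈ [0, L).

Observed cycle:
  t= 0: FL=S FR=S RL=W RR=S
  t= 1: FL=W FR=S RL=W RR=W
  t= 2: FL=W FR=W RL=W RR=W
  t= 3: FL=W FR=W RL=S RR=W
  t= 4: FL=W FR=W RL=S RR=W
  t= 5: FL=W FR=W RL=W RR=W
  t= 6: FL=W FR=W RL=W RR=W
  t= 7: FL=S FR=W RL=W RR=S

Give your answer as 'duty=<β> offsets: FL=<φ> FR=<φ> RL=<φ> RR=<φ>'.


duty=2 offsets: FL=1 FR=0 RL=5 RR=1

duty β = stance ticks per leg = 2
FL: stance ticks = 2; W→S at t=7 → φ=1
FR: stance ticks = 2; W→S at t=0 → φ=0
RL: stance ticks = 2; W→S at t=3 → φ=5
RR: stance ticks = 2; W→S at t=7 → φ=1


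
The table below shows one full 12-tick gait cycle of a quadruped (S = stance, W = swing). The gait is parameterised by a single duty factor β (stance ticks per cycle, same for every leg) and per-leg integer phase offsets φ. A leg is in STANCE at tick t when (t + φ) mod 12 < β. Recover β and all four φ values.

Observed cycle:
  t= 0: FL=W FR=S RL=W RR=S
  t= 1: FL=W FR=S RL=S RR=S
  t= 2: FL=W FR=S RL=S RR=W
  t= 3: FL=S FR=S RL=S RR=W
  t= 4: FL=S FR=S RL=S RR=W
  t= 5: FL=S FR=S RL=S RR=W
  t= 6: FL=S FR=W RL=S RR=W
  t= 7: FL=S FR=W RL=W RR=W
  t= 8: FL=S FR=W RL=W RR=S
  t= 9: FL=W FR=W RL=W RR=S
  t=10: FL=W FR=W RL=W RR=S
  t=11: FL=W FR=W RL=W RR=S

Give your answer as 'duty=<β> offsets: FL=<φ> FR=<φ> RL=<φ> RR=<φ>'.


duty=6 offsets: FL=9 FR=0 RL=11 RR=4

duty β = stance ticks per leg = 6
FL: stance ticks = 6; W→S at t=3 → φ=9
FR: stance ticks = 6; W→S at t=0 → φ=0
RL: stance ticks = 6; W→S at t=1 → φ=11
RR: stance ticks = 6; W→S at t=8 → φ=4


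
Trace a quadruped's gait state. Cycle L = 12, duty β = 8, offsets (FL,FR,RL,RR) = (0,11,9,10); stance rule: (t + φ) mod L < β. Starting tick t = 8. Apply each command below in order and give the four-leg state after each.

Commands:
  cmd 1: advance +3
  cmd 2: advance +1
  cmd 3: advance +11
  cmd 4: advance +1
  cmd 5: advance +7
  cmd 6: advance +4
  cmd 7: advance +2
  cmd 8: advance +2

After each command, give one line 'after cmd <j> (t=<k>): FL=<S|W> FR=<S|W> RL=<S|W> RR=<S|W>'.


after cmd 1 (t=11): FL=W FR=W RL=W RR=W
after cmd 2 (t=12): FL=S FR=W RL=W RR=W
after cmd 3 (t=23): FL=W FR=W RL=W RR=W
after cmd 4 (t=24): FL=S FR=W RL=W RR=W
after cmd 5 (t=31): FL=S FR=S RL=S RR=S
after cmd 6 (t=35): FL=W FR=W RL=W RR=W
after cmd 7 (t=37): FL=S FR=S RL=W RR=W
after cmd 8 (t=39): FL=S FR=S RL=S RR=S

start t=8: FL=W FR=S RL=S RR=S
cmd 1: advance +3 → t=11, phase=(11,10,8,9) → FL=W FR=W RL=W RR=W
cmd 2: advance +1 → t=12, phase=(0,11,9,10) → FL=S FR=W RL=W RR=W
cmd 3: advance +11 → t=23, phase=(11,10,8,9) → FL=W FR=W RL=W RR=W
cmd 4: advance +1 → t=24, phase=(0,11,9,10) → FL=S FR=W RL=W RR=W
cmd 5: advance +7 → t=31, phase=(7,6,4,5) → FL=S FR=S RL=S RR=S
cmd 6: advance +4 → t=35, phase=(11,10,8,9) → FL=W FR=W RL=W RR=W
cmd 7: advance +2 → t=37, phase=(1,0,10,11) → FL=S FR=S RL=W RR=W
cmd 8: advance +2 → t=39, phase=(3,2,0,1) → FL=S FR=S RL=S RR=S


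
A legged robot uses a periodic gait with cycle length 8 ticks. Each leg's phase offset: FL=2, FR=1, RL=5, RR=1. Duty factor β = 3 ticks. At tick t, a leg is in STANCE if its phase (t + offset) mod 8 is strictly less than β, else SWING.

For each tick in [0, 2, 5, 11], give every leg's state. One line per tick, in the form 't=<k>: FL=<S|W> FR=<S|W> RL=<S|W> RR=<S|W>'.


t=0: phase=(2,1,5,1) vs β=3 → FL=S FR=S RL=W RR=S
t=2: phase=(4,3,7,3) vs β=3 → FL=W FR=W RL=W RR=W
t=5: phase=(7,6,2,6) vs β=3 → FL=W FR=W RL=S RR=W
t=11: phase=(5,4,0,4) vs β=3 → FL=W FR=W RL=S RR=W

t=0: FL=S FR=S RL=W RR=S
t=2: FL=W FR=W RL=W RR=W
t=5: FL=W FR=W RL=S RR=W
t=11: FL=W FR=W RL=S RR=W


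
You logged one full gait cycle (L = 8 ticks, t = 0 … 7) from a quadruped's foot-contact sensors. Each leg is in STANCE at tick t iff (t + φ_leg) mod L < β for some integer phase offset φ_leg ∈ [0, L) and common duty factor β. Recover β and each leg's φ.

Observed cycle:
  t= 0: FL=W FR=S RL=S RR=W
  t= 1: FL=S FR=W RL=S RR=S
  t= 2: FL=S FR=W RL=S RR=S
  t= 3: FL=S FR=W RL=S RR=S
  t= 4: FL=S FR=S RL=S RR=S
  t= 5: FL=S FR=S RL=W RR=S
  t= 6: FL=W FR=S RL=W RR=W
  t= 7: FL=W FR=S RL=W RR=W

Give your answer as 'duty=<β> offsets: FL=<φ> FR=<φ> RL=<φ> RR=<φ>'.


duty=5 offsets: FL=7 FR=4 RL=0 RR=7

duty β = stance ticks per leg = 5
FL: stance ticks = 5; W→S at t=1 → φ=7
FR: stance ticks = 5; W→S at t=4 → φ=4
RL: stance ticks = 5; W→S at t=0 → φ=0
RR: stance ticks = 5; W→S at t=1 → φ=7


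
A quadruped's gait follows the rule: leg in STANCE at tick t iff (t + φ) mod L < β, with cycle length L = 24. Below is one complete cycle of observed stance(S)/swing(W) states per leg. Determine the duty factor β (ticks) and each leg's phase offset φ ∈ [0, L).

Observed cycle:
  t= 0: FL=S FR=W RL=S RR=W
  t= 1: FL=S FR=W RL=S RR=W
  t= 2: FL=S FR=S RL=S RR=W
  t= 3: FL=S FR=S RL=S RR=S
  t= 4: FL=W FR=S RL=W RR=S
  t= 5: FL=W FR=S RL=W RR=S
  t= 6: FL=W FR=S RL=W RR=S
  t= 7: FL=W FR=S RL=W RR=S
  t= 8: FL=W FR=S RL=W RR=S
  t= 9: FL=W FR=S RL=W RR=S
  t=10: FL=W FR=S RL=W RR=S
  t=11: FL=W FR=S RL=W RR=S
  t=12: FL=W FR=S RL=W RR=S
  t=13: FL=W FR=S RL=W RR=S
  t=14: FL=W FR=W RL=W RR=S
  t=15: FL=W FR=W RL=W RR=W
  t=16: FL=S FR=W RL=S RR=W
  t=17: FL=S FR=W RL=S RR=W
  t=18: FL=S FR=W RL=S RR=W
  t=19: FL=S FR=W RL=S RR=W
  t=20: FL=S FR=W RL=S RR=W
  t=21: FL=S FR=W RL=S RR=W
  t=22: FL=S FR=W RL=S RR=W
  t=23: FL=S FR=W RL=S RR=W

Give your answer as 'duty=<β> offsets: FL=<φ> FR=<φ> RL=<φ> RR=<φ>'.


duty β = stance ticks per leg = 12
FL: stance ticks = 12; W→S at t=16 → φ=8
FR: stance ticks = 12; W→S at t=2 → φ=22
RL: stance ticks = 12; W→S at t=16 → φ=8
RR: stance ticks = 12; W→S at t=3 → φ=21

duty=12 offsets: FL=8 FR=22 RL=8 RR=21


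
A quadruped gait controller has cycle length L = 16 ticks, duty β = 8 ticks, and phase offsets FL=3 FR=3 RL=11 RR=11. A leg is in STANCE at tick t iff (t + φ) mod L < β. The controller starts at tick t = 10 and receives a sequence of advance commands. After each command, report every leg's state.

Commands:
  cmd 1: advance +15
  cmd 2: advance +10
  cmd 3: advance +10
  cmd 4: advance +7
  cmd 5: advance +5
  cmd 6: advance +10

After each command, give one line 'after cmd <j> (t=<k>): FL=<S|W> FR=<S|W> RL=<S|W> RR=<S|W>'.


start t=10: FL=W FR=W RL=S RR=S
cmd 1: advance +15 → t=25, phase=(12,12,4,4) → FL=W FR=W RL=S RR=S
cmd 2: advance +10 → t=35, phase=(6,6,14,14) → FL=S FR=S RL=W RR=W
cmd 3: advance +10 → t=45, phase=(0,0,8,8) → FL=S FR=S RL=W RR=W
cmd 4: advance +7 → t=52, phase=(7,7,15,15) → FL=S FR=S RL=W RR=W
cmd 5: advance +5 → t=57, phase=(12,12,4,4) → FL=W FR=W RL=S RR=S
cmd 6: advance +10 → t=67, phase=(6,6,14,14) → FL=S FR=S RL=W RR=W

after cmd 1 (t=25): FL=W FR=W RL=S RR=S
after cmd 2 (t=35): FL=S FR=S RL=W RR=W
after cmd 3 (t=45): FL=S FR=S RL=W RR=W
after cmd 4 (t=52): FL=S FR=S RL=W RR=W
after cmd 5 (t=57): FL=W FR=W RL=S RR=S
after cmd 6 (t=67): FL=S FR=S RL=W RR=W


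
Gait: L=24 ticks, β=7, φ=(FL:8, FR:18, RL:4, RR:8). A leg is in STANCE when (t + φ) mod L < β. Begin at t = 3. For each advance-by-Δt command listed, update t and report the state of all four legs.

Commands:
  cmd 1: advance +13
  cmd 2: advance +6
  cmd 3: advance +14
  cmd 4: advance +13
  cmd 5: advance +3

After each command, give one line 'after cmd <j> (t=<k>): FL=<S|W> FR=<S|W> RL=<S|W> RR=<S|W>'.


after cmd 1 (t=16): FL=S FR=W RL=W RR=S
after cmd 2 (t=22): FL=S FR=W RL=S RR=S
after cmd 3 (t=36): FL=W FR=S RL=W RR=W
after cmd 4 (t=49): FL=W FR=W RL=S RR=W
after cmd 5 (t=52): FL=W FR=W RL=W RR=W

start t=3: FL=W FR=W RL=W RR=W
cmd 1: advance +13 → t=16, phase=(0,10,20,0) → FL=S FR=W RL=W RR=S
cmd 2: advance +6 → t=22, phase=(6,16,2,6) → FL=S FR=W RL=S RR=S
cmd 3: advance +14 → t=36, phase=(20,6,16,20) → FL=W FR=S RL=W RR=W
cmd 4: advance +13 → t=49, phase=(9,19,5,9) → FL=W FR=W RL=S RR=W
cmd 5: advance +3 → t=52, phase=(12,22,8,12) → FL=W FR=W RL=W RR=W


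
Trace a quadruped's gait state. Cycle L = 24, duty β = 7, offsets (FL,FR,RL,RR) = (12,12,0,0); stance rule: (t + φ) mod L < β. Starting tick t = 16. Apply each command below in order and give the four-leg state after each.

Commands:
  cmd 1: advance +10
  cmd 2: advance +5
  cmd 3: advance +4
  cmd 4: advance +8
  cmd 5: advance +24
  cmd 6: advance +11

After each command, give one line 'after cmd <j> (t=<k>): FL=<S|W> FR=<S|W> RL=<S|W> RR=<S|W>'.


after cmd 1 (t=26): FL=W FR=W RL=S RR=S
after cmd 2 (t=31): FL=W FR=W RL=W RR=W
after cmd 3 (t=35): FL=W FR=W RL=W RR=W
after cmd 4 (t=43): FL=W FR=W RL=W RR=W
after cmd 5 (t=67): FL=W FR=W RL=W RR=W
after cmd 6 (t=78): FL=W FR=W RL=S RR=S

start t=16: FL=S FR=S RL=W RR=W
cmd 1: advance +10 → t=26, phase=(14,14,2,2) → FL=W FR=W RL=S RR=S
cmd 2: advance +5 → t=31, phase=(19,19,7,7) → FL=W FR=W RL=W RR=W
cmd 3: advance +4 → t=35, phase=(23,23,11,11) → FL=W FR=W RL=W RR=W
cmd 4: advance +8 → t=43, phase=(7,7,19,19) → FL=W FR=W RL=W RR=W
cmd 5: advance +24 → t=67, phase=(7,7,19,19) → FL=W FR=W RL=W RR=W
cmd 6: advance +11 → t=78, phase=(18,18,6,6) → FL=W FR=W RL=S RR=S


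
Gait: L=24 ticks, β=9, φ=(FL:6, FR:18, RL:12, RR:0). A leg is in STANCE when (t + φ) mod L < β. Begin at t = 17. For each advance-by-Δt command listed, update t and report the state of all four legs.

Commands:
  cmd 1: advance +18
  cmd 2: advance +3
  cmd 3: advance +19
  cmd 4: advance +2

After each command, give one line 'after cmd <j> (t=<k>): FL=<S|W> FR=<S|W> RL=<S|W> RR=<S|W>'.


start t=17: FL=W FR=W RL=S RR=W
cmd 1: advance +18 → t=35, phase=(17,5,23,11) → FL=W FR=S RL=W RR=W
cmd 2: advance +3 → t=38, phase=(20,8,2,14) → FL=W FR=S RL=S RR=W
cmd 3: advance +19 → t=57, phase=(15,3,21,9) → FL=W FR=S RL=W RR=W
cmd 4: advance +2 → t=59, phase=(17,5,23,11) → FL=W FR=S RL=W RR=W

after cmd 1 (t=35): FL=W FR=S RL=W RR=W
after cmd 2 (t=38): FL=W FR=S RL=S RR=W
after cmd 3 (t=57): FL=W FR=S RL=W RR=W
after cmd 4 (t=59): FL=W FR=S RL=W RR=W


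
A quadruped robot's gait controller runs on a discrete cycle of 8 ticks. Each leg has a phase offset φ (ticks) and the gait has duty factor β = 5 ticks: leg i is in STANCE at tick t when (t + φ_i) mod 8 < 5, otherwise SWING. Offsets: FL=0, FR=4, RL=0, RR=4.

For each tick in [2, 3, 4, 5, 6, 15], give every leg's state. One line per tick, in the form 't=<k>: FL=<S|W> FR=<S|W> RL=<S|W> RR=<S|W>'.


t=2: FL=S FR=W RL=S RR=W
t=3: FL=S FR=W RL=S RR=W
t=4: FL=S FR=S RL=S RR=S
t=5: FL=W FR=S RL=W RR=S
t=6: FL=W FR=S RL=W RR=S
t=15: FL=W FR=S RL=W RR=S

t=2: phase=(2,6,2,6) vs β=5 → FL=S FR=W RL=S RR=W
t=3: phase=(3,7,3,7) vs β=5 → FL=S FR=W RL=S RR=W
t=4: phase=(4,0,4,0) vs β=5 → FL=S FR=S RL=S RR=S
t=5: phase=(5,1,5,1) vs β=5 → FL=W FR=S RL=W RR=S
t=6: phase=(6,2,6,2) vs β=5 → FL=W FR=S RL=W RR=S
t=15: phase=(7,3,7,3) vs β=5 → FL=W FR=S RL=W RR=S


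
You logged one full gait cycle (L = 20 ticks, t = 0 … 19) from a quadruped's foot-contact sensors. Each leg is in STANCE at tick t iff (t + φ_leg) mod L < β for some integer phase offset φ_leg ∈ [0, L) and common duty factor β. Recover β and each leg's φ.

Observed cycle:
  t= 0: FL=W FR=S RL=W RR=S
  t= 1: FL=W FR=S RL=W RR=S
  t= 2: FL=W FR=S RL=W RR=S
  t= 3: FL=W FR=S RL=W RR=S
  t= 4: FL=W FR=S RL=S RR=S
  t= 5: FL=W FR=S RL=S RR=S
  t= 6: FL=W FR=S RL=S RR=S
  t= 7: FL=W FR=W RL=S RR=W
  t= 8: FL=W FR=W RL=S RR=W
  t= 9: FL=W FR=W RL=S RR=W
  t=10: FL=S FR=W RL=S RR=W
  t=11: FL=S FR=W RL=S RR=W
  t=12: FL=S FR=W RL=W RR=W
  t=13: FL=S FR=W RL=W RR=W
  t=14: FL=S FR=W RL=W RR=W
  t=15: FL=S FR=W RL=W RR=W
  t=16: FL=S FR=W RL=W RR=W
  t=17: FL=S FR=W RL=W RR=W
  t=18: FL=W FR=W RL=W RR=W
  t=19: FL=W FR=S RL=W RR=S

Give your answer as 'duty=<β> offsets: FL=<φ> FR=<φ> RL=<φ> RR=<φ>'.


duty=8 offsets: FL=10 FR=1 RL=16 RR=1

duty β = stance ticks per leg = 8
FL: stance ticks = 8; W→S at t=10 → φ=10
FR: stance ticks = 8; W→S at t=19 → φ=1
RL: stance ticks = 8; W→S at t=4 → φ=16
RR: stance ticks = 8; W→S at t=19 → φ=1


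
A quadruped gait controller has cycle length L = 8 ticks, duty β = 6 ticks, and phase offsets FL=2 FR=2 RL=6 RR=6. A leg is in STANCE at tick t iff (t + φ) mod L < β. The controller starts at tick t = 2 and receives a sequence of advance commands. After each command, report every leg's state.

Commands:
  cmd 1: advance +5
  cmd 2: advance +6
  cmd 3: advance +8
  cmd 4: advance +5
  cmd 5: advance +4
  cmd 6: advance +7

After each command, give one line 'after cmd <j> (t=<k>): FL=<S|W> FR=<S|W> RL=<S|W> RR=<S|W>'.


start t=2: FL=S FR=S RL=S RR=S
cmd 1: advance +5 → t=7, phase=(1,1,5,5) → FL=S FR=S RL=S RR=S
cmd 2: advance +6 → t=13, phase=(7,7,3,3) → FL=W FR=W RL=S RR=S
cmd 3: advance +8 → t=21, phase=(7,7,3,3) → FL=W FR=W RL=S RR=S
cmd 4: advance +5 → t=26, phase=(4,4,0,0) → FL=S FR=S RL=S RR=S
cmd 5: advance +4 → t=30, phase=(0,0,4,4) → FL=S FR=S RL=S RR=S
cmd 6: advance +7 → t=37, phase=(7,7,3,3) → FL=W FR=W RL=S RR=S

after cmd 1 (t=7): FL=S FR=S RL=S RR=S
after cmd 2 (t=13): FL=W FR=W RL=S RR=S
after cmd 3 (t=21): FL=W FR=W RL=S RR=S
after cmd 4 (t=26): FL=S FR=S RL=S RR=S
after cmd 5 (t=30): FL=S FR=S RL=S RR=S
after cmd 6 (t=37): FL=W FR=W RL=S RR=S


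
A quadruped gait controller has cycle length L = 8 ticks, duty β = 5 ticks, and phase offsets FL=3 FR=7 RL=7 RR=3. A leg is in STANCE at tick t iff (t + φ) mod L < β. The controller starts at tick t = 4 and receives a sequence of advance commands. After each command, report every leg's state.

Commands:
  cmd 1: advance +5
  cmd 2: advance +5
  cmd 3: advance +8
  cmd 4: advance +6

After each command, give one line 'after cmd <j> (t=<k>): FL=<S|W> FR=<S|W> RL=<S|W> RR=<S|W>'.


after cmd 1 (t=9): FL=S FR=S RL=S RR=S
after cmd 2 (t=14): FL=S FR=W RL=W RR=S
after cmd 3 (t=22): FL=S FR=W RL=W RR=S
after cmd 4 (t=28): FL=W FR=S RL=S RR=W

start t=4: FL=W FR=S RL=S RR=W
cmd 1: advance +5 → t=9, phase=(4,0,0,4) → FL=S FR=S RL=S RR=S
cmd 2: advance +5 → t=14, phase=(1,5,5,1) → FL=S FR=W RL=W RR=S
cmd 3: advance +8 → t=22, phase=(1,5,5,1) → FL=S FR=W RL=W RR=S
cmd 4: advance +6 → t=28, phase=(7,3,3,7) → FL=W FR=S RL=S RR=W


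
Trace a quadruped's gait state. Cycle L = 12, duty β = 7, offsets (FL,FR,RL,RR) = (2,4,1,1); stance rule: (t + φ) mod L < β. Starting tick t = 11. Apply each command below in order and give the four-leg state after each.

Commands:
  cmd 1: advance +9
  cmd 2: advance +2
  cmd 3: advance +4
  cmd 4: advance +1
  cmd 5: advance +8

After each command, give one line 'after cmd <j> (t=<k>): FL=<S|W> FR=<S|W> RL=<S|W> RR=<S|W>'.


after cmd 1 (t=20): FL=W FR=S RL=W RR=W
after cmd 2 (t=22): FL=S FR=S RL=W RR=W
after cmd 3 (t=26): FL=S FR=S RL=S RR=S
after cmd 4 (t=27): FL=S FR=W RL=S RR=S
after cmd 5 (t=35): FL=S FR=S RL=S RR=S

start t=11: FL=S FR=S RL=S RR=S
cmd 1: advance +9 → t=20, phase=(10,0,9,9) → FL=W FR=S RL=W RR=W
cmd 2: advance +2 → t=22, phase=(0,2,11,11) → FL=S FR=S RL=W RR=W
cmd 3: advance +4 → t=26, phase=(4,6,3,3) → FL=S FR=S RL=S RR=S
cmd 4: advance +1 → t=27, phase=(5,7,4,4) → FL=S FR=W RL=S RR=S
cmd 5: advance +8 → t=35, phase=(1,3,0,0) → FL=S FR=S RL=S RR=S


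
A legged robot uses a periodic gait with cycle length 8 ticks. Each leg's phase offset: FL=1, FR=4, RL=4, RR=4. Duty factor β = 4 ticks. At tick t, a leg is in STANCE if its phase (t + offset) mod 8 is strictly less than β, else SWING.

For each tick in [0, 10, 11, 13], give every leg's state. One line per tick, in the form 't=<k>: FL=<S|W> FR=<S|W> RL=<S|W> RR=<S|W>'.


t=0: FL=S FR=W RL=W RR=W
t=10: FL=S FR=W RL=W RR=W
t=11: FL=W FR=W RL=W RR=W
t=13: FL=W FR=S RL=S RR=S

t=0: phase=(1,4,4,4) vs β=4 → FL=S FR=W RL=W RR=W
t=10: phase=(3,6,6,6) vs β=4 → FL=S FR=W RL=W RR=W
t=11: phase=(4,7,7,7) vs β=4 → FL=W FR=W RL=W RR=W
t=13: phase=(6,1,1,1) vs β=4 → FL=W FR=S RL=S RR=S


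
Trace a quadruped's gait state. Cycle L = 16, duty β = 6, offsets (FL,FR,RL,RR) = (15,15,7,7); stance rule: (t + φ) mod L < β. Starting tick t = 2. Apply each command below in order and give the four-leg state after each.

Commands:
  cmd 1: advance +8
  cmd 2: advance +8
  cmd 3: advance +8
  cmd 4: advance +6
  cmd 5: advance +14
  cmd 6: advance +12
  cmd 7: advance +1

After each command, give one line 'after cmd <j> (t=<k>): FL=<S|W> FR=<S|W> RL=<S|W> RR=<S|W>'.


start t=2: FL=S FR=S RL=W RR=W
cmd 1: advance +8 → t=10, phase=(9,9,1,1) → FL=W FR=W RL=S RR=S
cmd 2: advance +8 → t=18, phase=(1,1,9,9) → FL=S FR=S RL=W RR=W
cmd 3: advance +8 → t=26, phase=(9,9,1,1) → FL=W FR=W RL=S RR=S
cmd 4: advance +6 → t=32, phase=(15,15,7,7) → FL=W FR=W RL=W RR=W
cmd 5: advance +14 → t=46, phase=(13,13,5,5) → FL=W FR=W RL=S RR=S
cmd 6: advance +12 → t=58, phase=(9,9,1,1) → FL=W FR=W RL=S RR=S
cmd 7: advance +1 → t=59, phase=(10,10,2,2) → FL=W FR=W RL=S RR=S

after cmd 1 (t=10): FL=W FR=W RL=S RR=S
after cmd 2 (t=18): FL=S FR=S RL=W RR=W
after cmd 3 (t=26): FL=W FR=W RL=S RR=S
after cmd 4 (t=32): FL=W FR=W RL=W RR=W
after cmd 5 (t=46): FL=W FR=W RL=S RR=S
after cmd 6 (t=58): FL=W FR=W RL=S RR=S
after cmd 7 (t=59): FL=W FR=W RL=S RR=S


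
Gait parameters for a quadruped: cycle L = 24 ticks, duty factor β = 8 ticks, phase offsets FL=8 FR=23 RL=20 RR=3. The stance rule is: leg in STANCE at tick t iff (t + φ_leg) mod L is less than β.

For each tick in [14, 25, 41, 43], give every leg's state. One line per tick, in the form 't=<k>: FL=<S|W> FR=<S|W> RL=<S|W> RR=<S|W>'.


t=14: phase=(22,13,10,17) vs β=8 → FL=W FR=W RL=W RR=W
t=25: phase=(9,0,21,4) vs β=8 → FL=W FR=S RL=W RR=S
t=41: phase=(1,16,13,20) vs β=8 → FL=S FR=W RL=W RR=W
t=43: phase=(3,18,15,22) vs β=8 → FL=S FR=W RL=W RR=W

t=14: FL=W FR=W RL=W RR=W
t=25: FL=W FR=S RL=W RR=S
t=41: FL=S FR=W RL=W RR=W
t=43: FL=S FR=W RL=W RR=W


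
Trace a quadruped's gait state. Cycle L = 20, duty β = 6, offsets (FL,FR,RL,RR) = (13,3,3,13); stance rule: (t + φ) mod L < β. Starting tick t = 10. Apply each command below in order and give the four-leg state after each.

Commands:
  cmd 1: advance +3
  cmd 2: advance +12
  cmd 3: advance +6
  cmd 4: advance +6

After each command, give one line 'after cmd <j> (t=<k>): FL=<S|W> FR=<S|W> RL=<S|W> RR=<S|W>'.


after cmd 1 (t=13): FL=W FR=W RL=W RR=W
after cmd 2 (t=25): FL=W FR=W RL=W RR=W
after cmd 3 (t=31): FL=S FR=W RL=W RR=S
after cmd 4 (t=37): FL=W FR=S RL=S RR=W

start t=10: FL=S FR=W RL=W RR=S
cmd 1: advance +3 → t=13, phase=(6,16,16,6) → FL=W FR=W RL=W RR=W
cmd 2: advance +12 → t=25, phase=(18,8,8,18) → FL=W FR=W RL=W RR=W
cmd 3: advance +6 → t=31, phase=(4,14,14,4) → FL=S FR=W RL=W RR=S
cmd 4: advance +6 → t=37, phase=(10,0,0,10) → FL=W FR=S RL=S RR=W


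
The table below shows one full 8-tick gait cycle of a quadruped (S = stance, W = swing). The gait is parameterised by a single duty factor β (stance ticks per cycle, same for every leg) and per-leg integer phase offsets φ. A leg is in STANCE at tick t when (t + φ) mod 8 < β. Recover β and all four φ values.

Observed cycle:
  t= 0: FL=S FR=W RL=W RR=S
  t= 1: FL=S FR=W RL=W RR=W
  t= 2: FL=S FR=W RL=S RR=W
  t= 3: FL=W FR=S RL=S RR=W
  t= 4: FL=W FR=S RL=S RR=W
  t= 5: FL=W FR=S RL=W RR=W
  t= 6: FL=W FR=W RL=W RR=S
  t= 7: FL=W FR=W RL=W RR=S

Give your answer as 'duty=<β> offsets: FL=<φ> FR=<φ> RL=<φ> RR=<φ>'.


duty β = stance ticks per leg = 3
FL: stance ticks = 3; W→S at t=0 → φ=0
FR: stance ticks = 3; W→S at t=3 → φ=5
RL: stance ticks = 3; W→S at t=2 → φ=6
RR: stance ticks = 3; W→S at t=6 → φ=2

duty=3 offsets: FL=0 FR=5 RL=6 RR=2


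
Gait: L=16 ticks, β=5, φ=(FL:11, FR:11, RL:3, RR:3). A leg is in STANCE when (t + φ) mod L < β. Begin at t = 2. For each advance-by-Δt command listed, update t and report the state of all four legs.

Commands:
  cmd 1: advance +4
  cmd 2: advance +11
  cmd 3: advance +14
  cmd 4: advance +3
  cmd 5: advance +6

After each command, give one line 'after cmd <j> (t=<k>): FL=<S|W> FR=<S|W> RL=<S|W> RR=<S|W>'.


after cmd 1 (t=6): FL=S FR=S RL=W RR=W
after cmd 2 (t=17): FL=W FR=W RL=S RR=S
after cmd 3 (t=31): FL=W FR=W RL=S RR=S
after cmd 4 (t=34): FL=W FR=W RL=W RR=W
after cmd 5 (t=40): FL=S FR=S RL=W RR=W

start t=2: FL=W FR=W RL=W RR=W
cmd 1: advance +4 → t=6, phase=(1,1,9,9) → FL=S FR=S RL=W RR=W
cmd 2: advance +11 → t=17, phase=(12,12,4,4) → FL=W FR=W RL=S RR=S
cmd 3: advance +14 → t=31, phase=(10,10,2,2) → FL=W FR=W RL=S RR=S
cmd 4: advance +3 → t=34, phase=(13,13,5,5) → FL=W FR=W RL=W RR=W
cmd 5: advance +6 → t=40, phase=(3,3,11,11) → FL=S FR=S RL=W RR=W


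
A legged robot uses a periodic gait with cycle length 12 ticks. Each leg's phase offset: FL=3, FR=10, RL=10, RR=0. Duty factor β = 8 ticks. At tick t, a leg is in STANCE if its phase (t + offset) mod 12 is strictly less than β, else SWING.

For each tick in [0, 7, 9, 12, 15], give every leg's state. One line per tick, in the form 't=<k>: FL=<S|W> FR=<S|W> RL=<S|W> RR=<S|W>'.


t=0: phase=(3,10,10,0) vs β=8 → FL=S FR=W RL=W RR=S
t=7: phase=(10,5,5,7) vs β=8 → FL=W FR=S RL=S RR=S
t=9: phase=(0,7,7,9) vs β=8 → FL=S FR=S RL=S RR=W
t=12: phase=(3,10,10,0) vs β=8 → FL=S FR=W RL=W RR=S
t=15: phase=(6,1,1,3) vs β=8 → FL=S FR=S RL=S RR=S

t=0: FL=S FR=W RL=W RR=S
t=7: FL=W FR=S RL=S RR=S
t=9: FL=S FR=S RL=S RR=W
t=12: FL=S FR=W RL=W RR=S
t=15: FL=S FR=S RL=S RR=S


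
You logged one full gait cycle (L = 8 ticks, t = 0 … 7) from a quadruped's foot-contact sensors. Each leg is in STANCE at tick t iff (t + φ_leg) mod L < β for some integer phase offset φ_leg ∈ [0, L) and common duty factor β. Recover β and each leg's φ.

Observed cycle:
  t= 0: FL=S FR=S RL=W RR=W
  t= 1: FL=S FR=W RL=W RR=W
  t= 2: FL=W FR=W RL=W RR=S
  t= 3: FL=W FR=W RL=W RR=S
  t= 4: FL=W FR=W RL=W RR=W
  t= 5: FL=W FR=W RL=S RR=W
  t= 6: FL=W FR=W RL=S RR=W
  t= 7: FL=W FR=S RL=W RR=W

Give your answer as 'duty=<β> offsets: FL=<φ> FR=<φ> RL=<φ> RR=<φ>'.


duty=2 offsets: FL=0 FR=1 RL=3 RR=6

duty β = stance ticks per leg = 2
FL: stance ticks = 2; W→S at t=0 → φ=0
FR: stance ticks = 2; W→S at t=7 → φ=1
RL: stance ticks = 2; W→S at t=5 → φ=3
RR: stance ticks = 2; W→S at t=2 → φ=6


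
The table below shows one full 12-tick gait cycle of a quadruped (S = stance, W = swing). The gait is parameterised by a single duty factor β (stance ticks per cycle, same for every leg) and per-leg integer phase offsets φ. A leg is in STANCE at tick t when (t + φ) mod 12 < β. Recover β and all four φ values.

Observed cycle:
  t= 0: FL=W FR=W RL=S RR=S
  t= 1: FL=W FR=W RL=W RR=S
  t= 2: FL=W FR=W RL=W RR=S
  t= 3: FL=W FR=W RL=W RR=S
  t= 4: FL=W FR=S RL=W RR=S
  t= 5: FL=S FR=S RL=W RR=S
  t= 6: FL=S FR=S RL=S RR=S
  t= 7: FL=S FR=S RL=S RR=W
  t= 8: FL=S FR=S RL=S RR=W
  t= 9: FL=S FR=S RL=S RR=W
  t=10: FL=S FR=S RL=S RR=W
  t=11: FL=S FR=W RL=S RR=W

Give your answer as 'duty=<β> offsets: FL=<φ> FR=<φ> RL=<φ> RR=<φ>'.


duty β = stance ticks per leg = 7
FL: stance ticks = 7; W→S at t=5 → φ=7
FR: stance ticks = 7; W→S at t=4 → φ=8
RL: stance ticks = 7; W→S at t=6 → φ=6
RR: stance ticks = 7; W→S at t=0 → φ=0

duty=7 offsets: FL=7 FR=8 RL=6 RR=0


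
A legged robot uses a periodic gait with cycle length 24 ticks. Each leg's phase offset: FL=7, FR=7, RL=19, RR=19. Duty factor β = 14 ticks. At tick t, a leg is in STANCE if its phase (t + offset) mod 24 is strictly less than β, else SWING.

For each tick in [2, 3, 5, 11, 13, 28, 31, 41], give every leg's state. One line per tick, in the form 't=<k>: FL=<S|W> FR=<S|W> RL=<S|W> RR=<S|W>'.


t=2: FL=S FR=S RL=W RR=W
t=3: FL=S FR=S RL=W RR=W
t=5: FL=S FR=S RL=S RR=S
t=11: FL=W FR=W RL=S RR=S
t=13: FL=W FR=W RL=S RR=S
t=28: FL=S FR=S RL=W RR=W
t=31: FL=W FR=W RL=S RR=S
t=41: FL=S FR=S RL=S RR=S

t=2: phase=(9,9,21,21) vs β=14 → FL=S FR=S RL=W RR=W
t=3: phase=(10,10,22,22) vs β=14 → FL=S FR=S RL=W RR=W
t=5: phase=(12,12,0,0) vs β=14 → FL=S FR=S RL=S RR=S
t=11: phase=(18,18,6,6) vs β=14 → FL=W FR=W RL=S RR=S
t=13: phase=(20,20,8,8) vs β=14 → FL=W FR=W RL=S RR=S
t=28: phase=(11,11,23,23) vs β=14 → FL=S FR=S RL=W RR=W
t=31: phase=(14,14,2,2) vs β=14 → FL=W FR=W RL=S RR=S
t=41: phase=(0,0,12,12) vs β=14 → FL=S FR=S RL=S RR=S


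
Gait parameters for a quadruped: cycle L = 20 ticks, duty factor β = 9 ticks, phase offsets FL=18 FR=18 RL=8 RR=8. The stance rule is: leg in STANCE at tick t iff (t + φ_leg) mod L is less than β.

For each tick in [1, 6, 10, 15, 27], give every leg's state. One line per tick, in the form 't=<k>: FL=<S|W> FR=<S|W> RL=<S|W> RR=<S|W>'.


t=1: phase=(19,19,9,9) vs β=9 → FL=W FR=W RL=W RR=W
t=6: phase=(4,4,14,14) vs β=9 → FL=S FR=S RL=W RR=W
t=10: phase=(8,8,18,18) vs β=9 → FL=S FR=S RL=W RR=W
t=15: phase=(13,13,3,3) vs β=9 → FL=W FR=W RL=S RR=S
t=27: phase=(5,5,15,15) vs β=9 → FL=S FR=S RL=W RR=W

t=1: FL=W FR=W RL=W RR=W
t=6: FL=S FR=S RL=W RR=W
t=10: FL=S FR=S RL=W RR=W
t=15: FL=W FR=W RL=S RR=S
t=27: FL=S FR=S RL=W RR=W


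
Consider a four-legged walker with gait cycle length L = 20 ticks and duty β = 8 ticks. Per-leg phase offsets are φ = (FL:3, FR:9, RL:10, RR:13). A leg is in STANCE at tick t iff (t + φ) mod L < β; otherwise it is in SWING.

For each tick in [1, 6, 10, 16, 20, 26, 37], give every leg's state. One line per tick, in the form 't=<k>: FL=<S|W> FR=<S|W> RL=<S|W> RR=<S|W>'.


t=1: phase=(4,10,11,14) vs β=8 → FL=S FR=W RL=W RR=W
t=6: phase=(9,15,16,19) vs β=8 → FL=W FR=W RL=W RR=W
t=10: phase=(13,19,0,3) vs β=8 → FL=W FR=W RL=S RR=S
t=16: phase=(19,5,6,9) vs β=8 → FL=W FR=S RL=S RR=W
t=20: phase=(3,9,10,13) vs β=8 → FL=S FR=W RL=W RR=W
t=26: phase=(9,15,16,19) vs β=8 → FL=W FR=W RL=W RR=W
t=37: phase=(0,6,7,10) vs β=8 → FL=S FR=S RL=S RR=W

t=1: FL=S FR=W RL=W RR=W
t=6: FL=W FR=W RL=W RR=W
t=10: FL=W FR=W RL=S RR=S
t=16: FL=W FR=S RL=S RR=W
t=20: FL=S FR=W RL=W RR=W
t=26: FL=W FR=W RL=W RR=W
t=37: FL=S FR=S RL=S RR=W


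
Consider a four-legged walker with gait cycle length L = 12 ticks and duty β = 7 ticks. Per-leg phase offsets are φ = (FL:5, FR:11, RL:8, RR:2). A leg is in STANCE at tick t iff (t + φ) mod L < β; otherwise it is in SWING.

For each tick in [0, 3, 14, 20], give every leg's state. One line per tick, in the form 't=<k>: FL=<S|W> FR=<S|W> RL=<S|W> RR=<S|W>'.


t=0: FL=S FR=W RL=W RR=S
t=3: FL=W FR=S RL=W RR=S
t=14: FL=W FR=S RL=W RR=S
t=20: FL=S FR=W RL=S RR=W

t=0: phase=(5,11,8,2) vs β=7 → FL=S FR=W RL=W RR=S
t=3: phase=(8,2,11,5) vs β=7 → FL=W FR=S RL=W RR=S
t=14: phase=(7,1,10,4) vs β=7 → FL=W FR=S RL=W RR=S
t=20: phase=(1,7,4,10) vs β=7 → FL=S FR=W RL=S RR=W


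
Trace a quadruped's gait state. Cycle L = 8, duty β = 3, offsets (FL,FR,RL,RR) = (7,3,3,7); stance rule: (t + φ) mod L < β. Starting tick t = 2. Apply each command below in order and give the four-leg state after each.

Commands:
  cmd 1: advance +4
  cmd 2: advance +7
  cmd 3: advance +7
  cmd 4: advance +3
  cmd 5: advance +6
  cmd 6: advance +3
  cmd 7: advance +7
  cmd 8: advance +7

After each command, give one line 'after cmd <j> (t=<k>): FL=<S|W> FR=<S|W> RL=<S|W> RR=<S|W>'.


after cmd 1 (t=6): FL=W FR=S RL=S RR=W
after cmd 2 (t=13): FL=W FR=S RL=S RR=W
after cmd 3 (t=20): FL=W FR=W RL=W RR=W
after cmd 4 (t=23): FL=W FR=S RL=S RR=W
after cmd 5 (t=29): FL=W FR=S RL=S RR=W
after cmd 6 (t=32): FL=W FR=W RL=W RR=W
after cmd 7 (t=39): FL=W FR=S RL=S RR=W
after cmd 8 (t=46): FL=W FR=S RL=S RR=W

start t=2: FL=S FR=W RL=W RR=S
cmd 1: advance +4 → t=6, phase=(5,1,1,5) → FL=W FR=S RL=S RR=W
cmd 2: advance +7 → t=13, phase=(4,0,0,4) → FL=W FR=S RL=S RR=W
cmd 3: advance +7 → t=20, phase=(3,7,7,3) → FL=W FR=W RL=W RR=W
cmd 4: advance +3 → t=23, phase=(6,2,2,6) → FL=W FR=S RL=S RR=W
cmd 5: advance +6 → t=29, phase=(4,0,0,4) → FL=W FR=S RL=S RR=W
cmd 6: advance +3 → t=32, phase=(7,3,3,7) → FL=W FR=W RL=W RR=W
cmd 7: advance +7 → t=39, phase=(6,2,2,6) → FL=W FR=S RL=S RR=W
cmd 8: advance +7 → t=46, phase=(5,1,1,5) → FL=W FR=S RL=S RR=W


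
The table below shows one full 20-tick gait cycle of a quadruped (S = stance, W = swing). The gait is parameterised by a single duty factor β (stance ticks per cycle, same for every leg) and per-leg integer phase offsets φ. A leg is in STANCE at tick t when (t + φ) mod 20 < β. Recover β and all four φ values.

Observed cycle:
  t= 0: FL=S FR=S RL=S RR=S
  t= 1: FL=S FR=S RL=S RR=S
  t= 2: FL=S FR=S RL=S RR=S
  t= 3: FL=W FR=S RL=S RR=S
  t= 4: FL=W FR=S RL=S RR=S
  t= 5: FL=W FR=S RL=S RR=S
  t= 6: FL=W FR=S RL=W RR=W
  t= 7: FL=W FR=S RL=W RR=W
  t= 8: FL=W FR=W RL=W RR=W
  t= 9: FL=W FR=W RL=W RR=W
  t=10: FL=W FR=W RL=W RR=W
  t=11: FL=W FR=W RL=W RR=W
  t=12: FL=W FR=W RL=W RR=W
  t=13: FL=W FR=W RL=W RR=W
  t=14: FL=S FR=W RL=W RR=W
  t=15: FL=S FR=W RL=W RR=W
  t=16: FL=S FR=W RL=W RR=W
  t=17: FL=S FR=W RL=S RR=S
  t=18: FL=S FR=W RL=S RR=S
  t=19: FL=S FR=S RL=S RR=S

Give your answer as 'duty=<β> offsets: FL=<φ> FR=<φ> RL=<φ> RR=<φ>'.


duty=9 offsets: FL=6 FR=1 RL=3 RR=3

duty β = stance ticks per leg = 9
FL: stance ticks = 9; W→S at t=14 → φ=6
FR: stance ticks = 9; W→S at t=19 → φ=1
RL: stance ticks = 9; W→S at t=17 → φ=3
RR: stance ticks = 9; W→S at t=17 → φ=3


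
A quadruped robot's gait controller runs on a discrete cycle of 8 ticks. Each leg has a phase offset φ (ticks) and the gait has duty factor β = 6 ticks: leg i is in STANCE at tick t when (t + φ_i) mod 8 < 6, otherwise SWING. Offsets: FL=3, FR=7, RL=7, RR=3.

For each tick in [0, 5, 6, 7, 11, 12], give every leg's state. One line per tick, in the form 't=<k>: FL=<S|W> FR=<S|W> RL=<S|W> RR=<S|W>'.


t=0: phase=(3,7,7,3) vs β=6 → FL=S FR=W RL=W RR=S
t=5: phase=(0,4,4,0) vs β=6 → FL=S FR=S RL=S RR=S
t=6: phase=(1,5,5,1) vs β=6 → FL=S FR=S RL=S RR=S
t=7: phase=(2,6,6,2) vs β=6 → FL=S FR=W RL=W RR=S
t=11: phase=(6,2,2,6) vs β=6 → FL=W FR=S RL=S RR=W
t=12: phase=(7,3,3,7) vs β=6 → FL=W FR=S RL=S RR=W

t=0: FL=S FR=W RL=W RR=S
t=5: FL=S FR=S RL=S RR=S
t=6: FL=S FR=S RL=S RR=S
t=7: FL=S FR=W RL=W RR=S
t=11: FL=W FR=S RL=S RR=W
t=12: FL=W FR=S RL=S RR=W


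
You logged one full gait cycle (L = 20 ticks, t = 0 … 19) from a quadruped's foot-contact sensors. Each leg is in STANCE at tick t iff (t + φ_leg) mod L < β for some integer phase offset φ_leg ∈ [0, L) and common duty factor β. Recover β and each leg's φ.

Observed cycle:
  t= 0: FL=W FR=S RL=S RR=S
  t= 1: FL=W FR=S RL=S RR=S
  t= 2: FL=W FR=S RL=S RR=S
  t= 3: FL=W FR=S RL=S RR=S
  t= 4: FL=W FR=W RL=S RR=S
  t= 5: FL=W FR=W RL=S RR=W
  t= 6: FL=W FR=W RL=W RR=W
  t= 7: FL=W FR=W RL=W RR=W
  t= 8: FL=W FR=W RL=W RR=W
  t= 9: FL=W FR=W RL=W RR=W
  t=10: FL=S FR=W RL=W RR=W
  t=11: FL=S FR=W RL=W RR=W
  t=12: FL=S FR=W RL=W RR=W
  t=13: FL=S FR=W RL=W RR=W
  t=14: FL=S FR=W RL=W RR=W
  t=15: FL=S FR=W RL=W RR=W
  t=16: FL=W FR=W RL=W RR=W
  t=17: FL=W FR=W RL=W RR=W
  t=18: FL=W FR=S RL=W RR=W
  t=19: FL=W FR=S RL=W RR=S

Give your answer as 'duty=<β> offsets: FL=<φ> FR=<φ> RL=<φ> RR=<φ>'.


duty β = stance ticks per leg = 6
FL: stance ticks = 6; W→S at t=10 → φ=10
FR: stance ticks = 6; W→S at t=18 → φ=2
RL: stance ticks = 6; W→S at t=0 → φ=0
RR: stance ticks = 6; W→S at t=19 → φ=1

duty=6 offsets: FL=10 FR=2 RL=0 RR=1


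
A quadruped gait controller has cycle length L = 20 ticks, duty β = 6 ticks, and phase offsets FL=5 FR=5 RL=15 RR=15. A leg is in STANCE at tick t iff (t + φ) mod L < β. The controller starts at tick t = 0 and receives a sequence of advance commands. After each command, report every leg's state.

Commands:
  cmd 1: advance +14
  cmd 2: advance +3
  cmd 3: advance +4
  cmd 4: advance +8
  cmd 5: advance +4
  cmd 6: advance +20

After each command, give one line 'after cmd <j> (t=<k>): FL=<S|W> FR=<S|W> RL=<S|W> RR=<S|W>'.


after cmd 1 (t=14): FL=W FR=W RL=W RR=W
after cmd 2 (t=17): FL=S FR=S RL=W RR=W
after cmd 3 (t=21): FL=W FR=W RL=W RR=W
after cmd 4 (t=29): FL=W FR=W RL=S RR=S
after cmd 5 (t=33): FL=W FR=W RL=W RR=W
after cmd 6 (t=53): FL=W FR=W RL=W RR=W

start t=0: FL=S FR=S RL=W RR=W
cmd 1: advance +14 → t=14, phase=(19,19,9,9) → FL=W FR=W RL=W RR=W
cmd 2: advance +3 → t=17, phase=(2,2,12,12) → FL=S FR=S RL=W RR=W
cmd 3: advance +4 → t=21, phase=(6,6,16,16) → FL=W FR=W RL=W RR=W
cmd 4: advance +8 → t=29, phase=(14,14,4,4) → FL=W FR=W RL=S RR=S
cmd 5: advance +4 → t=33, phase=(18,18,8,8) → FL=W FR=W RL=W RR=W
cmd 6: advance +20 → t=53, phase=(18,18,8,8) → FL=W FR=W RL=W RR=W


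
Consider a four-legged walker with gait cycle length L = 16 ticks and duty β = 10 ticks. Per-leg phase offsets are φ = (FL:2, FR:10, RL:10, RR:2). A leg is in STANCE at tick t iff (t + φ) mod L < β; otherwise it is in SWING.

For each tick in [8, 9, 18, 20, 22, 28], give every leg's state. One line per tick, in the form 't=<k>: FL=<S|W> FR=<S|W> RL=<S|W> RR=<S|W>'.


t=8: FL=W FR=S RL=S RR=W
t=9: FL=W FR=S RL=S RR=W
t=18: FL=S FR=W RL=W RR=S
t=20: FL=S FR=W RL=W RR=S
t=22: FL=S FR=S RL=S RR=S
t=28: FL=W FR=S RL=S RR=W

t=8: phase=(10,2,2,10) vs β=10 → FL=W FR=S RL=S RR=W
t=9: phase=(11,3,3,11) vs β=10 → FL=W FR=S RL=S RR=W
t=18: phase=(4,12,12,4) vs β=10 → FL=S FR=W RL=W RR=S
t=20: phase=(6,14,14,6) vs β=10 → FL=S FR=W RL=W RR=S
t=22: phase=(8,0,0,8) vs β=10 → FL=S FR=S RL=S RR=S
t=28: phase=(14,6,6,14) vs β=10 → FL=W FR=S RL=S RR=W


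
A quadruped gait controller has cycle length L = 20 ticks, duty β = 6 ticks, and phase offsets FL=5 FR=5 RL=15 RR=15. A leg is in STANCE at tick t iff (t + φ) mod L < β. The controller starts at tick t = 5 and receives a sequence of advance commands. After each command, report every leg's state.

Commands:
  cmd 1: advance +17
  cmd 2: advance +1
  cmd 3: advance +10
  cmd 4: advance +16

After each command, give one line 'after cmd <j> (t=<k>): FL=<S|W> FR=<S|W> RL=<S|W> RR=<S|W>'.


after cmd 1 (t=22): FL=W FR=W RL=W RR=W
after cmd 2 (t=23): FL=W FR=W RL=W RR=W
after cmd 3 (t=33): FL=W FR=W RL=W RR=W
after cmd 4 (t=49): FL=W FR=W RL=S RR=S

start t=5: FL=W FR=W RL=S RR=S
cmd 1: advance +17 → t=22, phase=(7,7,17,17) → FL=W FR=W RL=W RR=W
cmd 2: advance +1 → t=23, phase=(8,8,18,18) → FL=W FR=W RL=W RR=W
cmd 3: advance +10 → t=33, phase=(18,18,8,8) → FL=W FR=W RL=W RR=W
cmd 4: advance +16 → t=49, phase=(14,14,4,4) → FL=W FR=W RL=S RR=S


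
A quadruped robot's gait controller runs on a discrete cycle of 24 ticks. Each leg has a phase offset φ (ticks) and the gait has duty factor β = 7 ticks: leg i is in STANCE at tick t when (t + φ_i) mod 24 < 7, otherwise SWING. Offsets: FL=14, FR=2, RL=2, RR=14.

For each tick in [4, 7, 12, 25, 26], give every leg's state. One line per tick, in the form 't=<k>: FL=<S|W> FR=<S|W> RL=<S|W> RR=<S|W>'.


t=4: phase=(18,6,6,18) vs β=7 → FL=W FR=S RL=S RR=W
t=7: phase=(21,9,9,21) vs β=7 → FL=W FR=W RL=W RR=W
t=12: phase=(2,14,14,2) vs β=7 → FL=S FR=W RL=W RR=S
t=25: phase=(15,3,3,15) vs β=7 → FL=W FR=S RL=S RR=W
t=26: phase=(16,4,4,16) vs β=7 → FL=W FR=S RL=S RR=W

t=4: FL=W FR=S RL=S RR=W
t=7: FL=W FR=W RL=W RR=W
t=12: FL=S FR=W RL=W RR=S
t=25: FL=W FR=S RL=S RR=W
t=26: FL=W FR=S RL=S RR=W


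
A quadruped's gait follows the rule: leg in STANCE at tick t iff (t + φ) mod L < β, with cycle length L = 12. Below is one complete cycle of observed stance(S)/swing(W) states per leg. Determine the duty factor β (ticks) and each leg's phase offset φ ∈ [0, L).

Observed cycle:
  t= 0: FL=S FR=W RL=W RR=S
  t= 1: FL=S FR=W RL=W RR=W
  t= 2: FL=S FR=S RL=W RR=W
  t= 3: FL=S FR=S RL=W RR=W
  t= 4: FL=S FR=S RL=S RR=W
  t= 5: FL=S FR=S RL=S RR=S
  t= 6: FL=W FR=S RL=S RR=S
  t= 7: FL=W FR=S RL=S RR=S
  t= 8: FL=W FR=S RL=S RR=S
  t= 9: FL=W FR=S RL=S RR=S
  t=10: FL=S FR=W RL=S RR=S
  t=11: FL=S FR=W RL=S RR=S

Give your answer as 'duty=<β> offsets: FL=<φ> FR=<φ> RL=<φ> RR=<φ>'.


duty=8 offsets: FL=2 FR=10 RL=8 RR=7

duty β = stance ticks per leg = 8
FL: stance ticks = 8; W→S at t=10 → φ=2
FR: stance ticks = 8; W→S at t=2 → φ=10
RL: stance ticks = 8; W→S at t=4 → φ=8
RR: stance ticks = 8; W→S at t=5 → φ=7


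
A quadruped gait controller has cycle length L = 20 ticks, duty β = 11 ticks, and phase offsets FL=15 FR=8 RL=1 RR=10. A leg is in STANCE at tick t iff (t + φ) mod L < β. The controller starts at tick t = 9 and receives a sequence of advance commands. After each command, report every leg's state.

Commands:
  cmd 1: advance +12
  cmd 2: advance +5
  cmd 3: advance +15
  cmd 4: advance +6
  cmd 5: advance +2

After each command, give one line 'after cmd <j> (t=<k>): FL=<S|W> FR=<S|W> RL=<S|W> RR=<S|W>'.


after cmd 1 (t=21): FL=W FR=S RL=S RR=W
after cmd 2 (t=26): FL=S FR=W RL=S RR=W
after cmd 3 (t=41): FL=W FR=S RL=S RR=W
after cmd 4 (t=47): FL=S FR=W RL=S RR=W
after cmd 5 (t=49): FL=S FR=W RL=S RR=W

start t=9: FL=S FR=W RL=S RR=W
cmd 1: advance +12 → t=21, phase=(16,9,2,11) → FL=W FR=S RL=S RR=W
cmd 2: advance +5 → t=26, phase=(1,14,7,16) → FL=S FR=W RL=S RR=W
cmd 3: advance +15 → t=41, phase=(16,9,2,11) → FL=W FR=S RL=S RR=W
cmd 4: advance +6 → t=47, phase=(2,15,8,17) → FL=S FR=W RL=S RR=W
cmd 5: advance +2 → t=49, phase=(4,17,10,19) → FL=S FR=W RL=S RR=W


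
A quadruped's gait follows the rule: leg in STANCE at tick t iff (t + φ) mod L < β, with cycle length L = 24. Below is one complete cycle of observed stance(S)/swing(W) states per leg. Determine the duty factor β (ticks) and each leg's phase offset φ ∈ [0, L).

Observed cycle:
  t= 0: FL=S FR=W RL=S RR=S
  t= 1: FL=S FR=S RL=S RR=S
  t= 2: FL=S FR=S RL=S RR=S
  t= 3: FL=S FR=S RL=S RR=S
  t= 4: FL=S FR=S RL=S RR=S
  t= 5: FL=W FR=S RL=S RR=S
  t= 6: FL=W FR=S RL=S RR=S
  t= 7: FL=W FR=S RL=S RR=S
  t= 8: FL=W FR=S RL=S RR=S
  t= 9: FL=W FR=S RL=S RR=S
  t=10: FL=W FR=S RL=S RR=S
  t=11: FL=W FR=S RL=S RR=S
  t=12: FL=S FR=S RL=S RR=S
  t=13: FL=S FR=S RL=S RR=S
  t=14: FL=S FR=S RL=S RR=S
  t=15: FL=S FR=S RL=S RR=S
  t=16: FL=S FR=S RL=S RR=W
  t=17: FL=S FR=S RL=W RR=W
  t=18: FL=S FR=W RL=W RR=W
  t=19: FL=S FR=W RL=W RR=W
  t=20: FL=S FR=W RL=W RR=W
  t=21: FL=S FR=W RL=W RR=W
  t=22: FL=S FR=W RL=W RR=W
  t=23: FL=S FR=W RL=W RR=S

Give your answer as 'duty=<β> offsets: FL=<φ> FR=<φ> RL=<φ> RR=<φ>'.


duty β = stance ticks per leg = 17
FL: stance ticks = 17; W→S at t=12 → φ=12
FR: stance ticks = 17; W→S at t=1 → φ=23
RL: stance ticks = 17; W→S at t=0 → φ=0
RR: stance ticks = 17; W→S at t=23 → φ=1

duty=17 offsets: FL=12 FR=23 RL=0 RR=1


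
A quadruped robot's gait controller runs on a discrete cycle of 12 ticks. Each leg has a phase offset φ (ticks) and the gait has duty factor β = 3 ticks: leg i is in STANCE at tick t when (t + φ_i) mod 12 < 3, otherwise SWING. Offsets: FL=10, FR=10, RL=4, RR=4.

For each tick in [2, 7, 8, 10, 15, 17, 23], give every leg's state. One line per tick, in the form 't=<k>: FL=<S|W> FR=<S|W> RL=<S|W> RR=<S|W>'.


t=2: FL=S FR=S RL=W RR=W
t=7: FL=W FR=W RL=W RR=W
t=8: FL=W FR=W RL=S RR=S
t=10: FL=W FR=W RL=S RR=S
t=15: FL=S FR=S RL=W RR=W
t=17: FL=W FR=W RL=W RR=W
t=23: FL=W FR=W RL=W RR=W

t=2: phase=(0,0,6,6) vs β=3 → FL=S FR=S RL=W RR=W
t=7: phase=(5,5,11,11) vs β=3 → FL=W FR=W RL=W RR=W
t=8: phase=(6,6,0,0) vs β=3 → FL=W FR=W RL=S RR=S
t=10: phase=(8,8,2,2) vs β=3 → FL=W FR=W RL=S RR=S
t=15: phase=(1,1,7,7) vs β=3 → FL=S FR=S RL=W RR=W
t=17: phase=(3,3,9,9) vs β=3 → FL=W FR=W RL=W RR=W
t=23: phase=(9,9,3,3) vs β=3 → FL=W FR=W RL=W RR=W


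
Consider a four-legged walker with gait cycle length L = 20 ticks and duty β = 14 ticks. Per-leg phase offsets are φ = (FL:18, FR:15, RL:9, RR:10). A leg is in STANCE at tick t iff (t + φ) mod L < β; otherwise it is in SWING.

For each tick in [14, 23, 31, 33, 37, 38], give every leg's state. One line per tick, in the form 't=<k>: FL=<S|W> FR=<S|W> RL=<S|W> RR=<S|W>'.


t=14: FL=S FR=S RL=S RR=S
t=23: FL=S FR=W RL=S RR=S
t=31: FL=S FR=S RL=S RR=S
t=33: FL=S FR=S RL=S RR=S
t=37: FL=W FR=S RL=S RR=S
t=38: FL=W FR=S RL=S RR=S

t=14: phase=(12,9,3,4) vs β=14 → FL=S FR=S RL=S RR=S
t=23: phase=(1,18,12,13) vs β=14 → FL=S FR=W RL=S RR=S
t=31: phase=(9,6,0,1) vs β=14 → FL=S FR=S RL=S RR=S
t=33: phase=(11,8,2,3) vs β=14 → FL=S FR=S RL=S RR=S
t=37: phase=(15,12,6,7) vs β=14 → FL=W FR=S RL=S RR=S
t=38: phase=(16,13,7,8) vs β=14 → FL=W FR=S RL=S RR=S
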